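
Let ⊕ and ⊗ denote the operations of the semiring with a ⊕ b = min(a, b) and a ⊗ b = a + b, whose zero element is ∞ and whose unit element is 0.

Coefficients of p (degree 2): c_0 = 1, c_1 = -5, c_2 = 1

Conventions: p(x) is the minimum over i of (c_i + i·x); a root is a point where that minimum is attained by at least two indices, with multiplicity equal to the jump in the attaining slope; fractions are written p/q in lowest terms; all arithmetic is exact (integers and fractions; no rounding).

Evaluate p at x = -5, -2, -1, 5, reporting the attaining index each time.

p(-5) = min(1+0·(-5)=1, -5+1·(-5)=-10, 1+2·(-5)=-9) = -10 (attained by i=1)
p(-2) = min(1+0·(-2)=1, -5+1·(-2)=-7, 1+2·(-2)=-3) = -7 (attained by i=1)
p(-1) = min(1+0·(-1)=1, -5+1·(-1)=-6, 1+2·(-1)=-1) = -6 (attained by i=1)
p(5) = min(1+0·5=1, -5+1·5=0, 1+2·5=11) = 0 (attained by i=1)
Answer: p(-5) = -10; p(-2) = -7; p(-1) = -6; p(5) = 0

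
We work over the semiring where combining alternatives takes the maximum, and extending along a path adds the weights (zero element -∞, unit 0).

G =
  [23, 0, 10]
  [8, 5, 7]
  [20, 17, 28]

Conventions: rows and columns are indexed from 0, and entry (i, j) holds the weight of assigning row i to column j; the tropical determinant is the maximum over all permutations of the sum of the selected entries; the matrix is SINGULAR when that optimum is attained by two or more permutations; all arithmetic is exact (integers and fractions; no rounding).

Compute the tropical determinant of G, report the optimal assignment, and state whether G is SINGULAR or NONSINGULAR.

σ = (0, 1, 2): 23 + 5 + 28 = 56
σ = (0, 2, 1): 23 + 7 + 17 = 47
σ = (1, 0, 2): 0 + 8 + 28 = 36
σ = (1, 2, 0): 0 + 7 + 20 = 27
σ = (2, 0, 1): 10 + 8 + 17 = 35
σ = (2, 1, 0): 10 + 5 + 20 = 35
Optimal value attained by: σ = (0, 1, 2).
Answer: det⊕(G) = 56; verdict: NONSINGULAR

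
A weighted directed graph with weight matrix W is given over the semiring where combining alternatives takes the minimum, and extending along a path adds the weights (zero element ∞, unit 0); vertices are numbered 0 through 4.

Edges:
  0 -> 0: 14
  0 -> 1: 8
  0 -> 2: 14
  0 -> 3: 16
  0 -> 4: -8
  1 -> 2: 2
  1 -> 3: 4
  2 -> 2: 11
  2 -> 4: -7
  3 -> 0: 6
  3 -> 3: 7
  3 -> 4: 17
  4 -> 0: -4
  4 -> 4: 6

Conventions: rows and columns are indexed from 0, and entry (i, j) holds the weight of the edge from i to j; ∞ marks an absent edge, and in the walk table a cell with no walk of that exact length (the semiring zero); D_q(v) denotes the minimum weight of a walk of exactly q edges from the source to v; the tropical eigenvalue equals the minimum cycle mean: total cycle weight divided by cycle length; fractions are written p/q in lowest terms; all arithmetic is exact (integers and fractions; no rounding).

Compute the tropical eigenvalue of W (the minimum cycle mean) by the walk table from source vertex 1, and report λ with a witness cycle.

q=0: [∞, 0, ∞, ∞, ∞]
q=1: [∞, ∞, 2, 4, ∞]
q=2: [10, ∞, 13, 11, -5]
q=3: [-9, 18, 24, 18, 1]
q=4: [-3, -1, 5, 7, -17]
q=5: [-21, 5, 1, 3, -11]
Optimal cycle mean attained by: cycle 0->4->0, total (-8) + (-4), length 2.
Answer: λ = -6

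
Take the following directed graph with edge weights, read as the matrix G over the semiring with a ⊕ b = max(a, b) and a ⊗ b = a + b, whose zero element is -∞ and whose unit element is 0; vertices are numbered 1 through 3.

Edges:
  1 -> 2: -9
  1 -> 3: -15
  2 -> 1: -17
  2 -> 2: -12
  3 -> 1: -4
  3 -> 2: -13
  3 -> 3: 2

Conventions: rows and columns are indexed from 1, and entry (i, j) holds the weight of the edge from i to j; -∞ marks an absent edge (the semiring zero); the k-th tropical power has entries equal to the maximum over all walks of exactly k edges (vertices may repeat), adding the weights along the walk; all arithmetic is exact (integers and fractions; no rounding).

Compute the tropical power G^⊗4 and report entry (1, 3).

G^⊗2:
  [-19, -21, -13]
  [-29, -24, -32]
  [-2, -11, 4]
G^⊗3:
  [-17, -26, -11]
  [-36, -36, -30]
  [0, -9, 6]
G^⊗4:
  [-15, -24, -9]
  [-34, -43, -28]
  [2, -7, 8]
Key observation: the optimum is the walk 1->3->3->3->3, with weight (-15) + 2 + 2 + 2 = -9.
Optimal value attained by: walk 1->3->3->3->3.
Answer: (G^⊗4)[1][3] = -9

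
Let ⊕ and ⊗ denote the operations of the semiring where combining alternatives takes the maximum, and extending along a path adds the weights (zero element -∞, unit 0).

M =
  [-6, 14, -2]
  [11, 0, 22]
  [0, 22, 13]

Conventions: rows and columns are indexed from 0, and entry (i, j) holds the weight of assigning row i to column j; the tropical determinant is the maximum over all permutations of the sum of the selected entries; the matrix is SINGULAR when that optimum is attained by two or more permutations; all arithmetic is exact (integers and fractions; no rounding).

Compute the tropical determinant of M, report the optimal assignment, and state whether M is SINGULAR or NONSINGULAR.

σ = (0, 1, 2): (-6) + 0 + 13 = 7
σ = (0, 2, 1): (-6) + 22 + 22 = 38
σ = (1, 0, 2): 14 + 11 + 13 = 38
σ = (1, 2, 0): 14 + 22 + 0 = 36
σ = (2, 0, 1): (-2) + 11 + 22 = 31
σ = (2, 1, 0): (-2) + 0 + 0 = -2
Optimal value attained by: σ = (0, 2, 1).
Answer: det⊕(M) = 38; verdict: SINGULAR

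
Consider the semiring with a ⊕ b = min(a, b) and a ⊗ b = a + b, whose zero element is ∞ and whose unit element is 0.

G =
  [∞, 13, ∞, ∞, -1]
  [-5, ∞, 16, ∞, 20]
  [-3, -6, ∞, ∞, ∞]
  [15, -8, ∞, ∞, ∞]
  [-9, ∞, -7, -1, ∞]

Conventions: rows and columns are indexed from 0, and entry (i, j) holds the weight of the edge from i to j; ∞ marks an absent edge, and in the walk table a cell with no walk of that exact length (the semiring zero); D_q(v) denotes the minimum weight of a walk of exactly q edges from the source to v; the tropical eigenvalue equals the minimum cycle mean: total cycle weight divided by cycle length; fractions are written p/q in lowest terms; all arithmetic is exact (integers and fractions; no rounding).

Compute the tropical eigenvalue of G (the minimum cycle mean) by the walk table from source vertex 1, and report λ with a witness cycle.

q=0: [∞, 0, ∞, ∞, ∞]
q=1: [-5, ∞, 16, ∞, 20]
q=2: [11, 8, 13, 19, -6]
q=3: [-15, 7, -13, -7, 10]
q=4: [-16, -19, 3, 9, -16]
q=5: [-25, -3, -23, -17, -17]
Optimal cycle mean attained by: cycle 0->4->0, total (-1) + (-9), length 2.
Answer: λ = -5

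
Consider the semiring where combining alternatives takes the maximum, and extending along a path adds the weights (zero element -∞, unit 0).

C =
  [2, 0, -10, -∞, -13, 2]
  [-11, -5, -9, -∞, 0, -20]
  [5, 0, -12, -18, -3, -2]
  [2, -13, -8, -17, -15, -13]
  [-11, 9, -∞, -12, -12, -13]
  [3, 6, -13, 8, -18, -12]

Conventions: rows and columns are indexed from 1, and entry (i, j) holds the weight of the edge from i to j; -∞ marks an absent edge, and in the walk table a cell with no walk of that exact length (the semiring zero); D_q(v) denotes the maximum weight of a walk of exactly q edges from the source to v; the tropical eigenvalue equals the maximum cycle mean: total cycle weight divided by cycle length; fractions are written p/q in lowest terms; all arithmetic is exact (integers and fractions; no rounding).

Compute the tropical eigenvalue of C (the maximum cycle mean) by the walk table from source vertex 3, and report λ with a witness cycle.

q=0: [-∞, -∞, 0, -∞, -∞, -∞]
q=1: [5, 0, -12, -18, -3, -2]
q=2: [7, 6, -5, 6, 0, 7]
q=3: [10, 13, -2, 15, 6, 9]
q=4: [17, 15, 7, 17, 13, 12]
q=5: [19, 22, 9, 20, 15, 19]
q=6: [22, 25, 13, 27, 22, 21]
Optimal cycle mean attained by: cycle 2->5->2, total 0 + 9, length 2.
Answer: λ = 9/2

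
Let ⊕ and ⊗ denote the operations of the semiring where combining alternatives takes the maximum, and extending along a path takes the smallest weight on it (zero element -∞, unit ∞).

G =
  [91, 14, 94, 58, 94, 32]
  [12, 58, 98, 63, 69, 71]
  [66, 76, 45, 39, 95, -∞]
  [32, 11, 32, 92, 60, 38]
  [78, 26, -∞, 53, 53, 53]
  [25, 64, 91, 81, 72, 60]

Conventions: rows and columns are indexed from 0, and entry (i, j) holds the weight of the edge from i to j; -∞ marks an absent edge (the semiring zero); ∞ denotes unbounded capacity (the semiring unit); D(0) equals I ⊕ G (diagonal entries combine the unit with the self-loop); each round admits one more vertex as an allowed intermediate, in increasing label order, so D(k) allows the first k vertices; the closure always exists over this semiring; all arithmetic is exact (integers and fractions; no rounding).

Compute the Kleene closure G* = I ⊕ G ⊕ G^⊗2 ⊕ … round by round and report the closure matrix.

D(0):
  [∞, 14, 94, 58, 94, 32]
  [12, ∞, 98, 63, 69, 71]
  [66, 76, ∞, 39, 95, -∞]
  [32, 11, 32, ∞, 60, 38]
  [78, 26, -∞, 53, ∞, 53]
  [25, 64, 91, 81, 72, ∞]
D(1):
  [∞, 14, 94, 58, 94, 32]
  [12, ∞, 98, 63, 69, 71]
  [66, 76, ∞, 58, 95, 32]
  [32, 14, 32, ∞, 60, 38]
  [78, 26, 78, 58, ∞, 53]
  [25, 64, 91, 81, 72, ∞]
D(2):
  [∞, 14, 94, 58, 94, 32]
  [12, ∞, 98, 63, 69, 71]
  [66, 76, ∞, 63, 95, 71]
  [32, 14, 32, ∞, 60, 38]
  [78, 26, 78, 58, ∞, 53]
  [25, 64, 91, 81, 72, ∞]
D(3):
  [∞, 76, 94, 63, 94, 71]
  [66, ∞, 98, 63, 95, 71]
  [66, 76, ∞, 63, 95, 71]
  [32, 32, 32, ∞, 60, 38]
  [78, 76, 78, 63, ∞, 71]
  [66, 76, 91, 81, 91, ∞]
D(4):
  [∞, 76, 94, 63, 94, 71]
  [66, ∞, 98, 63, 95, 71]
  [66, 76, ∞, 63, 95, 71]
  [32, 32, 32, ∞, 60, 38]
  [78, 76, 78, 63, ∞, 71]
  [66, 76, 91, 81, 91, ∞]
D(5):
  [∞, 76, 94, 63, 94, 71]
  [78, ∞, 98, 63, 95, 71]
  [78, 76, ∞, 63, 95, 71]
  [60, 60, 60, ∞, 60, 60]
  [78, 76, 78, 63, ∞, 71]
  [78, 76, 91, 81, 91, ∞]
D(6):
  [∞, 76, 94, 71, 94, 71]
  [78, ∞, 98, 71, 95, 71]
  [78, 76, ∞, 71, 95, 71]
  [60, 60, 60, ∞, 60, 60]
  [78, 76, 78, 71, ∞, 71]
  [78, 76, 91, 81, 91, ∞]
Answer: G* = [[∞, 76, 94, 71, 94, 71], [78, ∞, 98, 71, 95, 71], [78, 76, ∞, 71, 95, 71], [60, 60, 60, ∞, 60, 60], [78, 76, 78, 71, ∞, 71], [78, 76, 91, 81, 91, ∞]]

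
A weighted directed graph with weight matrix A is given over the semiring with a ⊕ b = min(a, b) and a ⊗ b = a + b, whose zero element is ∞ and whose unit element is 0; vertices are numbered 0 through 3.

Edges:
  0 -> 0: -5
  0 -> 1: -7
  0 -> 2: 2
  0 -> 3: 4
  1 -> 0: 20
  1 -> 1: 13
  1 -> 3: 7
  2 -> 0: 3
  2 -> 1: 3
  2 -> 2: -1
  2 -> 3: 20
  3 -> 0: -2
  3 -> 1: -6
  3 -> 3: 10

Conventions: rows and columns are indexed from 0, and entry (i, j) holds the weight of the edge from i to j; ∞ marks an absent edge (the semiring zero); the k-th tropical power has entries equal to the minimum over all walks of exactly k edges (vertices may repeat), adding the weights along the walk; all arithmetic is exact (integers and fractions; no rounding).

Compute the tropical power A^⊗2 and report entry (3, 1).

A^⊗2:
  [-10, -12, -3, -1]
  [5, 1, 22, 17]
  [-2, -4, -2, 7]
  [-7, -9, 0, 1]
Key observation: the optimum is the walk 3->0->1, with weight (-2) + (-7) = -9.
Optimal value attained by: walk 3->0->1.
Answer: (A^⊗2)[3][1] = -9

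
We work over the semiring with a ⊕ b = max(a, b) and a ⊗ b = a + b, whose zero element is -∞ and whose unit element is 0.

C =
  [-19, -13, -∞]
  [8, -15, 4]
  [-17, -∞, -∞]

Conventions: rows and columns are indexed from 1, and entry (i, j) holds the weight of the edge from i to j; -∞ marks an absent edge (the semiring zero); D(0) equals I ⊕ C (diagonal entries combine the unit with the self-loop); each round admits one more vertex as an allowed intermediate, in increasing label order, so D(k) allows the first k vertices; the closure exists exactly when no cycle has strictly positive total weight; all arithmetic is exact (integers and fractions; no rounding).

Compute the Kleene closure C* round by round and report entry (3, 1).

D(0):
  [0, -13, -∞]
  [8, 0, 4]
  [-17, -∞, 0]
D(1):
  [0, -13, -∞]
  [8, 0, 4]
  [-17, -30, 0]
D(2):
  [0, -13, -9]
  [8, 0, 4]
  [-17, -30, 0]
D(3):
  [0, -13, -9]
  [8, 0, 4]
  [-17, -30, 0]
Answer: C*[3][1] = -17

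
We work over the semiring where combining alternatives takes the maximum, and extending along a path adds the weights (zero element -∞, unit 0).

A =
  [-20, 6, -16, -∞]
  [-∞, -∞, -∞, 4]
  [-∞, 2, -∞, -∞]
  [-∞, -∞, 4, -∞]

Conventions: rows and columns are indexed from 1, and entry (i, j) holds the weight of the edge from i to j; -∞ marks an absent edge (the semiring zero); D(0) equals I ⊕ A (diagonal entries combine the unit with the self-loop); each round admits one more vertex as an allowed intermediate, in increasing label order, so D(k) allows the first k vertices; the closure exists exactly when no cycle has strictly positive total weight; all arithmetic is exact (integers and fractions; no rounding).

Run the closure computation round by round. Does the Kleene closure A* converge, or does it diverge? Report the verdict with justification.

D(0):
  [0, 6, -16, -∞]
  [-∞, 0, -∞, 4]
  [-∞, 2, 0, -∞]
  [-∞, -∞, 4, 0]
D(1):
  [0, 6, -16, -∞]
  [-∞, 0, -∞, 4]
  [-∞, 2, 0, -∞]
  [-∞, -∞, 4, 0]
D(2):
  [0, 6, -16, 10]
  [-∞, 0, -∞, 4]
  [-∞, 2, 0, 6]
  [-∞, -∞, 4, 0]
Detection: at round 3, diagonal entry (4, 4) turns strictly positive.
Key observation: the cycle 4->3->2->4 has total weight 4 + 2 + 4, which is strictly positive.
Answer: DIVERGES — positive cycle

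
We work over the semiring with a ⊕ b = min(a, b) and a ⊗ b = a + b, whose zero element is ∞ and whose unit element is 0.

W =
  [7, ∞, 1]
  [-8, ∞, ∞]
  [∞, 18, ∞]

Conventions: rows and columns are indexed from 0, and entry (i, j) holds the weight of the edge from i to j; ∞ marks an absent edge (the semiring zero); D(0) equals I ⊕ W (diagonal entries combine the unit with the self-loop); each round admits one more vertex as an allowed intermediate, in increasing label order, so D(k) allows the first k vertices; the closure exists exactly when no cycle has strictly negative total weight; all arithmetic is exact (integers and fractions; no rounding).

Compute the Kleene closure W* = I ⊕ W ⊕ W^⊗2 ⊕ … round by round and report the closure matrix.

D(0):
  [0, ∞, 1]
  [-8, 0, ∞]
  [∞, 18, 0]
D(1):
  [0, ∞, 1]
  [-8, 0, -7]
  [∞, 18, 0]
D(2):
  [0, ∞, 1]
  [-8, 0, -7]
  [10, 18, 0]
D(3):
  [0, 19, 1]
  [-8, 0, -7]
  [10, 18, 0]
Answer: W* = [[0, 19, 1], [-8, 0, -7], [10, 18, 0]]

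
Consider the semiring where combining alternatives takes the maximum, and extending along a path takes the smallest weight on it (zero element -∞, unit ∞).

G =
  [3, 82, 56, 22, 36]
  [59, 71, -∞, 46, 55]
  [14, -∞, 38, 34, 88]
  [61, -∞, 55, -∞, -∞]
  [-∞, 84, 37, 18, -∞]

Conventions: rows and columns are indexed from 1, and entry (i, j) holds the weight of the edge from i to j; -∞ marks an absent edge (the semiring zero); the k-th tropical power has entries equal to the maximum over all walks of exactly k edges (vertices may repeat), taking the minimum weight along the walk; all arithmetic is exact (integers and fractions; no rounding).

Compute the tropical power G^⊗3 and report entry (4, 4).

G^⊗2:
  [59, 71, 38, 46, 56]
  [59, 71, 56, 46, 55]
  [34, 84, 38, 34, 38]
  [14, 61, 56, 34, 55]
  [59, 71, 37, 46, 55]
G^⊗3:
  [59, 71, 56, 46, 55]
  [59, 71, 56, 46, 56]
  [59, 71, 38, 46, 55]
  [59, 61, 38, 46, 56]
  [59, 71, 56, 46, 55]
Key observation: the optimum is the walk 4->1->2->4, with weight 61 min 82 min 46 = 46.
Optimal value attained by: walk 4->1->2->4.
Answer: (G^⊗3)[4][4] = 46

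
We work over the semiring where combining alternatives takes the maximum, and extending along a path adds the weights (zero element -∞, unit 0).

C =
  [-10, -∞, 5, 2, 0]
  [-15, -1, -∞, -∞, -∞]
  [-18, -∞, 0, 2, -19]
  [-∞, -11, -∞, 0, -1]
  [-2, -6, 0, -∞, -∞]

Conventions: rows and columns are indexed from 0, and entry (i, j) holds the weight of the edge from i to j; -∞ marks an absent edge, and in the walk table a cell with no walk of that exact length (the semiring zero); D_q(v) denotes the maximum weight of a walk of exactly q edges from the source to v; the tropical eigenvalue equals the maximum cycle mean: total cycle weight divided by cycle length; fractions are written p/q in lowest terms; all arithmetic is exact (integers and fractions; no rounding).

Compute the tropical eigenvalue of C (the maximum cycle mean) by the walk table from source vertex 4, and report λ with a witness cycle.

q=0: [-∞, -∞, -∞, -∞, 0]
q=1: [-2, -6, 0, -∞, -∞]
q=2: [-12, -7, 3, 2, -2]
q=3: [-4, -8, 3, 5, 1]
q=4: [-1, -5, 3, 5, 4]
q=5: [2, -2, 4, 5, 4]
Optimal cycle mean attained by: cycle 0->2->3->4->0, total 5 + 2 + (-1) + (-2), length 4.
Answer: λ = 1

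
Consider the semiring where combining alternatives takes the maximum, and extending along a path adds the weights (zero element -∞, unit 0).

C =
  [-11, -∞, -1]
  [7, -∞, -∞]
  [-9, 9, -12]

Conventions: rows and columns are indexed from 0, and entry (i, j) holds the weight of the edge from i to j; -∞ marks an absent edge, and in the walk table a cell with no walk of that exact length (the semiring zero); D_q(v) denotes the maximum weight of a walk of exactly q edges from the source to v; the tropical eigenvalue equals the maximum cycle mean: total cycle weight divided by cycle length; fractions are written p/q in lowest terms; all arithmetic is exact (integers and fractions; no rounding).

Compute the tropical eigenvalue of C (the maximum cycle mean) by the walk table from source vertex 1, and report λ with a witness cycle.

q=0: [-∞, 0, -∞]
q=1: [7, -∞, -∞]
q=2: [-4, -∞, 6]
q=3: [-3, 15, -5]
Optimal cycle mean attained by: cycle 0->2->1->0, total (-1) + 9 + 7, length 3.
Answer: λ = 5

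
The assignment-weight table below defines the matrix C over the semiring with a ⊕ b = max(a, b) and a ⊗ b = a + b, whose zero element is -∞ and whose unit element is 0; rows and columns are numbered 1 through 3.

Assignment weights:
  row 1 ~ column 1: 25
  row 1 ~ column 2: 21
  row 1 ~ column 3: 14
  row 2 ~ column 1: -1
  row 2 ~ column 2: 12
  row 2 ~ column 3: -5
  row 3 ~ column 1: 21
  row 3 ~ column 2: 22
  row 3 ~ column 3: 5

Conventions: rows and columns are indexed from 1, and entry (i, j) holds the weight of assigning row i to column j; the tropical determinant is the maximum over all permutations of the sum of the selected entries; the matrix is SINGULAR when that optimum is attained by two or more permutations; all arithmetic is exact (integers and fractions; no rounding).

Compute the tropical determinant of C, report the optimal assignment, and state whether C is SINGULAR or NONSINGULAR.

σ = (1, 2, 3): 25 + 12 + 5 = 42
σ = (1, 3, 2): 25 + (-5) + 22 = 42
σ = (2, 1, 3): 21 + (-1) + 5 = 25
σ = (2, 3, 1): 21 + (-5) + 21 = 37
σ = (3, 1, 2): 14 + (-1) + 22 = 35
σ = (3, 2, 1): 14 + 12 + 21 = 47
Optimal value attained by: σ = (3, 2, 1).
Answer: det⊕(C) = 47; verdict: NONSINGULAR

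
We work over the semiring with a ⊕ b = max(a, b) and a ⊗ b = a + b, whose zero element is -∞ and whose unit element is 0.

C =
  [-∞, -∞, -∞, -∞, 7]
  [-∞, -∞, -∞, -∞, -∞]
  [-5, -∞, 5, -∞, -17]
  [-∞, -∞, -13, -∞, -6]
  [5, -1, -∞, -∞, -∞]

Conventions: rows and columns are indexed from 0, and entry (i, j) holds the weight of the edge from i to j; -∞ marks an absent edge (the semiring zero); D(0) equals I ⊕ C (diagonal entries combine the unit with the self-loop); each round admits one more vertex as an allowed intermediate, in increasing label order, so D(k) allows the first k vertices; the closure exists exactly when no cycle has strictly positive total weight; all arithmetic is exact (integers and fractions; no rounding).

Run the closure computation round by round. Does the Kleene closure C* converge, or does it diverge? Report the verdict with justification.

Detection: at round 0, diagonal entry (2, 2) turns strictly positive.
Key observation: the cycle 2->2 has total weight 5, which is strictly positive.
Answer: DIVERGES — positive cycle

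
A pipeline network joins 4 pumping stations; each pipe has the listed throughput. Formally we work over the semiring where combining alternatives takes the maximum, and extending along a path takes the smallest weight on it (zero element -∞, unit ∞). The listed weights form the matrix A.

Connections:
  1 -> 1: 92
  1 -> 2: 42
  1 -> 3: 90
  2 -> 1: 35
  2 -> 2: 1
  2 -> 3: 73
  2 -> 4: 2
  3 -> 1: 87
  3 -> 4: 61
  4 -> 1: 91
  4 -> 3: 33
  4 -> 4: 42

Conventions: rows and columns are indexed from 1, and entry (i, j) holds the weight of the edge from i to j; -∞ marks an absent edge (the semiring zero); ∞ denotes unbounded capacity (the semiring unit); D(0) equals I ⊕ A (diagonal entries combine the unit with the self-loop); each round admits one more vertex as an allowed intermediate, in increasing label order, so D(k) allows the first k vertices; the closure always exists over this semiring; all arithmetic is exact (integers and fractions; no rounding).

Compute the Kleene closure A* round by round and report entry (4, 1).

D(0):
  [∞, 42, 90, -∞]
  [35, ∞, 73, 2]
  [87, -∞, ∞, 61]
  [91, -∞, 33, ∞]
D(1):
  [∞, 42, 90, -∞]
  [35, ∞, 73, 2]
  [87, 42, ∞, 61]
  [91, 42, 90, ∞]
D(2):
  [∞, 42, 90, 2]
  [35, ∞, 73, 2]
  [87, 42, ∞, 61]
  [91, 42, 90, ∞]
D(3):
  [∞, 42, 90, 61]
  [73, ∞, 73, 61]
  [87, 42, ∞, 61]
  [91, 42, 90, ∞]
D(4):
  [∞, 42, 90, 61]
  [73, ∞, 73, 61]
  [87, 42, ∞, 61]
  [91, 42, 90, ∞]
Answer: A*[4][1] = 91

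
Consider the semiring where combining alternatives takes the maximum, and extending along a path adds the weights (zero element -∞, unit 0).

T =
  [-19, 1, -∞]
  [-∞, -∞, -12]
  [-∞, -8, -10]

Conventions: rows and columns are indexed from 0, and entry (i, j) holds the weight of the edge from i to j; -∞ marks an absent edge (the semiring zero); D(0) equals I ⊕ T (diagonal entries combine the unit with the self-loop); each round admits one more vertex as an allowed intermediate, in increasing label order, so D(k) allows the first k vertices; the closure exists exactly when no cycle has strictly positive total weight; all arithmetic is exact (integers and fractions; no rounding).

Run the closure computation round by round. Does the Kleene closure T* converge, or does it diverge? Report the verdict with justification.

D(0):
  [0, 1, -∞]
  [-∞, 0, -12]
  [-∞, -8, 0]
D(1):
  [0, 1, -∞]
  [-∞, 0, -12]
  [-∞, -8, 0]
D(2):
  [0, 1, -11]
  [-∞, 0, -12]
  [-∞, -8, 0]
D(3):
  [0, 1, -11]
  [-∞, 0, -12]
  [-∞, -8, 0]
Key observation: every diagonal entry stays at the unit through all rounds, so no improving cycle exists.
Answer: CONVERGES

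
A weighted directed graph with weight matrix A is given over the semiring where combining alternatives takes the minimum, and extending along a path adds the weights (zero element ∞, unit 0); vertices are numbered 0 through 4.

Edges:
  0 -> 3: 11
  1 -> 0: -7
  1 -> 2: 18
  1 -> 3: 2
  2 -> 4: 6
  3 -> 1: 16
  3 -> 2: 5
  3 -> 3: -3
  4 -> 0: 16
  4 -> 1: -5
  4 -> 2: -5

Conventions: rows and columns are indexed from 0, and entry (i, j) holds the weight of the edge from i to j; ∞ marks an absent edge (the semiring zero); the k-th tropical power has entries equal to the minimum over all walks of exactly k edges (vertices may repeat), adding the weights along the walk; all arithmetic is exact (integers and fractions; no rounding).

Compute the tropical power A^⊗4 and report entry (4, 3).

A^⊗2:
  [∞, 27, 16, 8, ∞]
  [∞, 18, 7, -1, 24]
  [22, 1, 1, ∞, ∞]
  [9, 13, 2, -6, 11]
  [-12, ∞, 13, -3, 1]
A^⊗3:
  [20, 24, 13, 5, 22]
  [11, 15, 4, -4, 13]
  [-6, ∞, 19, 3, 7]
  [6, 6, -1, -9, 8]
  [17, -4, -4, -6, 19]
A^⊗4:
  [17, 17, 10, 2, 19]
  [8, 8, 1, -7, 10]
  [23, 2, 2, 0, 25]
  [-1, 3, -4, -12, 5]
  [-11, 10, -1, -9, 2]
Key observation: the optimum is the walk 4->1->3->3->3, with weight (-5) + 2 + (-3) + (-3) = -9.
Optimal value attained by: walk 4->1->3->3->3.
Answer: (A^⊗4)[4][3] = -9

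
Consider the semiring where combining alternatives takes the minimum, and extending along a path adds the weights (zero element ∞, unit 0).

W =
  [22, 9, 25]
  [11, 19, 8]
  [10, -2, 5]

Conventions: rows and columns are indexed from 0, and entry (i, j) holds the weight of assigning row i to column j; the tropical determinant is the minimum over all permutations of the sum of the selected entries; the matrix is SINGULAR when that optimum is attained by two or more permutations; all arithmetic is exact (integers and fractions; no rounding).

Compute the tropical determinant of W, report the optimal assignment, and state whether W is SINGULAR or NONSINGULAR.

σ = (0, 1, 2): 22 + 19 + 5 = 46
σ = (0, 2, 1): 22 + 8 + (-2) = 28
σ = (1, 0, 2): 9 + 11 + 5 = 25
σ = (1, 2, 0): 9 + 8 + 10 = 27
σ = (2, 0, 1): 25 + 11 + (-2) = 34
σ = (2, 1, 0): 25 + 19 + 10 = 54
Optimal value attained by: σ = (1, 0, 2).
Answer: det⊕(W) = 25; verdict: NONSINGULAR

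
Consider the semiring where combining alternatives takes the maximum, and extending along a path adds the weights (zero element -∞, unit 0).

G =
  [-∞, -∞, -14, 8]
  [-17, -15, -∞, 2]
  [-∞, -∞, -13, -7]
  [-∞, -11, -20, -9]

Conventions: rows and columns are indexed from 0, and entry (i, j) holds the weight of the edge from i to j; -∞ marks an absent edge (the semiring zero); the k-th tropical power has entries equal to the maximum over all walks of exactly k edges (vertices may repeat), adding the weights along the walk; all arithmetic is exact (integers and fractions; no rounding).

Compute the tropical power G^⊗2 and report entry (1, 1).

G^⊗2:
  [-∞, -3, -12, -1]
  [-32, -9, -18, -7]
  [-∞, -18, -26, -16]
  [-28, -20, -29, -9]
Key observation: the optimum is the walk 1->3->1, with weight 2 + (-11) = -9.
Optimal value attained by: walk 1->3->1.
Answer: (G^⊗2)[1][1] = -9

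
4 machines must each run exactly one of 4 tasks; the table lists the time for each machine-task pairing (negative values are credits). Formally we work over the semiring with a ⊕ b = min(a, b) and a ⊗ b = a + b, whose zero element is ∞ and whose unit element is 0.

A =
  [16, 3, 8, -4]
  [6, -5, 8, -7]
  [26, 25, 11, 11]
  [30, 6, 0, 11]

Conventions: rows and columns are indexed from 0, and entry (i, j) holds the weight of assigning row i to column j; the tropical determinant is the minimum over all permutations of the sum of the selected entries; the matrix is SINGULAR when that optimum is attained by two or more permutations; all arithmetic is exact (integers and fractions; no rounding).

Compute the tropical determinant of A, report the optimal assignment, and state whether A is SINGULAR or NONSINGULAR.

σ = (0, 1, 2, 3): 16 + (-5) + 11 + 11 = 33
σ = (0, 1, 3, 2): 16 + (-5) + 11 + 0 = 22
σ = (0, 2, 1, 3): 16 + 8 + 25 + 11 = 60
σ = (0, 2, 3, 1): 16 + 8 + 11 + 6 = 41
σ = (0, 3, 1, 2): 16 + (-7) + 25 + 0 = 34
σ = (0, 3, 2, 1): 16 + (-7) + 11 + 6 = 26
σ = (1, 0, 2, 3): 3 + 6 + 11 + 11 = 31
σ = (1, 0, 3, 2): 3 + 6 + 11 + 0 = 20
σ = (1, 2, 0, 3): 3 + 8 + 26 + 11 = 48
σ = (1, 2, 3, 0): 3 + 8 + 11 + 30 = 52
σ = (1, 3, 0, 2): 3 + (-7) + 26 + 0 = 22
σ = (1, 3, 2, 0): 3 + (-7) + 11 + 30 = 37
σ = (2, 0, 1, 3): 8 + 6 + 25 + 11 = 50
σ = (2, 0, 3, 1): 8 + 6 + 11 + 6 = 31
σ = (2, 1, 0, 3): 8 + (-5) + 26 + 11 = 40
σ = (2, 1, 3, 0): 8 + (-5) + 11 + 30 = 44
σ = (2, 3, 0, 1): 8 + (-7) + 26 + 6 = 33
σ = (2, 3, 1, 0): 8 + (-7) + 25 + 30 = 56
σ = (3, 0, 1, 2): (-4) + 6 + 25 + 0 = 27
σ = (3, 0, 2, 1): (-4) + 6 + 11 + 6 = 19
σ = (3, 1, 0, 2): (-4) + (-5) + 26 + 0 = 17
σ = (3, 1, 2, 0): (-4) + (-5) + 11 + 30 = 32
σ = (3, 2, 0, 1): (-4) + 8 + 26 + 6 = 36
σ = (3, 2, 1, 0): (-4) + 8 + 25 + 30 = 59
Optimal value attained by: σ = (3, 1, 0, 2).
Answer: det⊕(A) = 17; verdict: NONSINGULAR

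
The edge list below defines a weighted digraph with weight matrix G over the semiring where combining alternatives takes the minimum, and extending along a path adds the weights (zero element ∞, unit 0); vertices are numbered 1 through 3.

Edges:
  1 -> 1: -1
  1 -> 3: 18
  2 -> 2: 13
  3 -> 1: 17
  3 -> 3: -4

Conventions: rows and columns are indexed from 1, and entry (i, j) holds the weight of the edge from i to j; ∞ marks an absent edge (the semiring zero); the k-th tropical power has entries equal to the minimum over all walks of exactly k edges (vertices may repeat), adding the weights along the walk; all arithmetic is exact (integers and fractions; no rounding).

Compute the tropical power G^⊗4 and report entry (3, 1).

G^⊗2:
  [-2, ∞, 14]
  [∞, 26, ∞]
  [13, ∞, -8]
G^⊗3:
  [-3, ∞, 10]
  [∞, 39, ∞]
  [9, ∞, -12]
G^⊗4:
  [-4, ∞, 6]
  [∞, 52, ∞]
  [5, ∞, -16]
Key observation: the optimum is the walk 3->3->3->3->1, with weight (-4) + (-4) + (-4) + 17 = 5.
Optimal value attained by: walk 3->3->3->3->1.
Answer: (G^⊗4)[3][1] = 5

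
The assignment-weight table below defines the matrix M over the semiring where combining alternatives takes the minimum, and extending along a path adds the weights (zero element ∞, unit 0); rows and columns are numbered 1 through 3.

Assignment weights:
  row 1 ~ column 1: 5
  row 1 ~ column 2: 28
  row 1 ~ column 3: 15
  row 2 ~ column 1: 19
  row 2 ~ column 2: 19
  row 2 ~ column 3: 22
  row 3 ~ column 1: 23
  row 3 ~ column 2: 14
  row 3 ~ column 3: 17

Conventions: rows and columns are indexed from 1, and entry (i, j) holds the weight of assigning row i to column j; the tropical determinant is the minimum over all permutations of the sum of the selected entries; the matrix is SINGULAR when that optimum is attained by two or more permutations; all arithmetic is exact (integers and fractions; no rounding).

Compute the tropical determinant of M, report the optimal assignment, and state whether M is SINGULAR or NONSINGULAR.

σ = (1, 2, 3): 5 + 19 + 17 = 41
σ = (1, 3, 2): 5 + 22 + 14 = 41
σ = (2, 1, 3): 28 + 19 + 17 = 64
σ = (2, 3, 1): 28 + 22 + 23 = 73
σ = (3, 1, 2): 15 + 19 + 14 = 48
σ = (3, 2, 1): 15 + 19 + 23 = 57
Optimal value attained by: σ = (1, 2, 3).
Answer: det⊕(M) = 41; verdict: SINGULAR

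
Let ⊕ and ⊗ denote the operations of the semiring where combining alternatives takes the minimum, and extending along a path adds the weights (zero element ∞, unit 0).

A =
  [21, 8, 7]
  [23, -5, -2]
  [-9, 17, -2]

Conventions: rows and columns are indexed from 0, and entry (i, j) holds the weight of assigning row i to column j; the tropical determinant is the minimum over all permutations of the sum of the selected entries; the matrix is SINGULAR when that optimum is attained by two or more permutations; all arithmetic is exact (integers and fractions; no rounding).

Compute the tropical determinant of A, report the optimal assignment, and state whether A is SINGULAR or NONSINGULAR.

σ = (0, 1, 2): 21 + (-5) + (-2) = 14
σ = (0, 2, 1): 21 + (-2) + 17 = 36
σ = (1, 0, 2): 8 + 23 + (-2) = 29
σ = (1, 2, 0): 8 + (-2) + (-9) = -3
σ = (2, 0, 1): 7 + 23 + 17 = 47
σ = (2, 1, 0): 7 + (-5) + (-9) = -7
Optimal value attained by: σ = (2, 1, 0).
Answer: det⊕(A) = -7; verdict: NONSINGULAR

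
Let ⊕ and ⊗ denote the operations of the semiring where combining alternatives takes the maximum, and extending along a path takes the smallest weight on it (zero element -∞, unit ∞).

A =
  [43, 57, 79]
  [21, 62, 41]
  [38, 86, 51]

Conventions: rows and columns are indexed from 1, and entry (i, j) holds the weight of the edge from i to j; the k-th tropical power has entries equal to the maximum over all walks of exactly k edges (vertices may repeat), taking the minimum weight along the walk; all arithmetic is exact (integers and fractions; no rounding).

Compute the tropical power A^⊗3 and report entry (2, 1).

A^⊗2:
  [43, 79, 51]
  [38, 62, 41]
  [38, 62, 51]
A^⊗3:
  [43, 62, 51]
  [38, 62, 41]
  [38, 62, 51]
Key observation: the optimum is the walk 2->2->3->1, with weight 62 min 41 min 38 = 38.
Optimal value attained by: walk 2->2->3->1.
Answer: (A^⊗3)[2][1] = 38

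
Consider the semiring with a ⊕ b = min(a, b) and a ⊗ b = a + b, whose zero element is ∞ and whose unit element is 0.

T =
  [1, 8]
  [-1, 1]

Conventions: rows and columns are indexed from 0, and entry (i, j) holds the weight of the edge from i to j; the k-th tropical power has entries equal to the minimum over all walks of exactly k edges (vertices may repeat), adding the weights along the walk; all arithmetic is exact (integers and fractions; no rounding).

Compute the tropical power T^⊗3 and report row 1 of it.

T^⊗2:
  [2, 9]
  [0, 2]
T^⊗3:
  [3, 10]
  [1, 3]
Answer: row 1 of T^⊗3 = [1, 3]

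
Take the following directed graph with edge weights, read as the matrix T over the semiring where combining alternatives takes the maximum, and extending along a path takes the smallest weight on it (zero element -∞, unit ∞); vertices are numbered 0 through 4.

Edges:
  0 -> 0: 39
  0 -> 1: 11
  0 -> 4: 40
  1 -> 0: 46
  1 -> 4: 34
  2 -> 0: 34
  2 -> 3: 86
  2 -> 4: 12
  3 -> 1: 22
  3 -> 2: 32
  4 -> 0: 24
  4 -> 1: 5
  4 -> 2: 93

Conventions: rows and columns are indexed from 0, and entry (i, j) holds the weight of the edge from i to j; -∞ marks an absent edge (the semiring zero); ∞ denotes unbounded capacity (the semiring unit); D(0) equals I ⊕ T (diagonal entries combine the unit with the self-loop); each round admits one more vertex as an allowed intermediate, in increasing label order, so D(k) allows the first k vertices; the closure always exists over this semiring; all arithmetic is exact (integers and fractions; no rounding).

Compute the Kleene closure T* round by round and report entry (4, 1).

D(0):
  [∞, 11, -∞, -∞, 40]
  [46, ∞, -∞, -∞, 34]
  [34, -∞, ∞, 86, 12]
  [-∞, 22, 32, ∞, -∞]
  [24, 5, 93, -∞, ∞]
D(1):
  [∞, 11, -∞, -∞, 40]
  [46, ∞, -∞, -∞, 40]
  [34, 11, ∞, 86, 34]
  [-∞, 22, 32, ∞, -∞]
  [24, 11, 93, -∞, ∞]
D(2):
  [∞, 11, -∞, -∞, 40]
  [46, ∞, -∞, -∞, 40]
  [34, 11, ∞, 86, 34]
  [22, 22, 32, ∞, 22]
  [24, 11, 93, -∞, ∞]
D(3):
  [∞, 11, -∞, -∞, 40]
  [46, ∞, -∞, -∞, 40]
  [34, 11, ∞, 86, 34]
  [32, 22, 32, ∞, 32]
  [34, 11, 93, 86, ∞]
D(4):
  [∞, 11, -∞, -∞, 40]
  [46, ∞, -∞, -∞, 40]
  [34, 22, ∞, 86, 34]
  [32, 22, 32, ∞, 32]
  [34, 22, 93, 86, ∞]
D(5):
  [∞, 22, 40, 40, 40]
  [46, ∞, 40, 40, 40]
  [34, 22, ∞, 86, 34]
  [32, 22, 32, ∞, 32]
  [34, 22, 93, 86, ∞]
Answer: T*[4][1] = 22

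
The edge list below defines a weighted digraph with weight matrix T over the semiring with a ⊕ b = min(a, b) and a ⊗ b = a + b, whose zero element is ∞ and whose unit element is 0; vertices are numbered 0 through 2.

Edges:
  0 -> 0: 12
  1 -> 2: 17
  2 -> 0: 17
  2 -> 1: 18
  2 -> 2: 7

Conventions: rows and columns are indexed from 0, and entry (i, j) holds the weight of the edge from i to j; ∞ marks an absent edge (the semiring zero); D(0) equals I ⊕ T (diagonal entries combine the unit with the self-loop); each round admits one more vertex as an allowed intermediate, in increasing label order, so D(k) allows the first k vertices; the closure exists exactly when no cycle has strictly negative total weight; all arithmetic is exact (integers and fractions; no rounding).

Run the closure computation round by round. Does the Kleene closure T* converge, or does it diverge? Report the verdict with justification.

D(0):
  [0, ∞, ∞]
  [∞, 0, 17]
  [17, 18, 0]
D(1):
  [0, ∞, ∞]
  [∞, 0, 17]
  [17, 18, 0]
D(2):
  [0, ∞, ∞]
  [∞, 0, 17]
  [17, 18, 0]
D(3):
  [0, ∞, ∞]
  [34, 0, 17]
  [17, 18, 0]
Key observation: every diagonal entry stays at the unit through all rounds, so no improving cycle exists.
Answer: CONVERGES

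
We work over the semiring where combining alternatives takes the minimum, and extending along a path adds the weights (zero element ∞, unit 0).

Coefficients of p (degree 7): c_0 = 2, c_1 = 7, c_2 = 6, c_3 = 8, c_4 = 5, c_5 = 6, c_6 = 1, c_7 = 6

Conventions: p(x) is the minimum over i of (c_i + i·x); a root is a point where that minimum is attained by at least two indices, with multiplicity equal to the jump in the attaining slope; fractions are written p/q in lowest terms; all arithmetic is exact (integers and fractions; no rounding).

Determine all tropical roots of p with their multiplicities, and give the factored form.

hull edge (i=0, c=2) to (i=6, c=1): slope -1/6, span 6
hull edge (i=6, c=1) to (i=7, c=6): slope 5, span 1
Factored form: p(x) = 6 ⊗ (x ⊕ (-5)) ⊗ (x ⊕ 1/6) ⊗ (x ⊕ 1/6) ⊗ (x ⊕ 1/6) ⊗ (x ⊕ 1/6) ⊗ (x ⊕ 1/6) ⊗ (x ⊕ 1/6)
Answer: roots = -5 (mult 1), 1/6 (mult 6)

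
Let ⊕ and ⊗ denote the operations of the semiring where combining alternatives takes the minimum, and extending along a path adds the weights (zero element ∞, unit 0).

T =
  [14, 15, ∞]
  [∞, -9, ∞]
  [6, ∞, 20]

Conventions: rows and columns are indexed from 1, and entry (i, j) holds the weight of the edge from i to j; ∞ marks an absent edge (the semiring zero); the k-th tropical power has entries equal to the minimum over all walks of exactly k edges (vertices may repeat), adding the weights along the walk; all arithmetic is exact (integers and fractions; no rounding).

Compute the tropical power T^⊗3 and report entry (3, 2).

T^⊗2:
  [28, 6, ∞]
  [∞, -18, ∞]
  [20, 21, 40]
T^⊗3:
  [42, -3, ∞]
  [∞, -27, ∞]
  [34, 12, 60]
Key observation: the optimum is the walk 3->1->2->2, with weight 6 + 15 + (-9) = 12.
Optimal value attained by: walk 3->1->2->2.
Answer: (T^⊗3)[3][2] = 12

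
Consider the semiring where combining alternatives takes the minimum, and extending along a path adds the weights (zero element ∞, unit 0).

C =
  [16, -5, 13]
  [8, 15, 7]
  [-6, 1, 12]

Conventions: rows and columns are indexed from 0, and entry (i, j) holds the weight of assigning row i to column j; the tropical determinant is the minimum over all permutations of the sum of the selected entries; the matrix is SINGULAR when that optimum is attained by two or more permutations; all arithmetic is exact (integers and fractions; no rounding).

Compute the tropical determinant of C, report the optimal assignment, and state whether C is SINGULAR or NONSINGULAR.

σ = (0, 1, 2): 16 + 15 + 12 = 43
σ = (0, 2, 1): 16 + 7 + 1 = 24
σ = (1, 0, 2): (-5) + 8 + 12 = 15
σ = (1, 2, 0): (-5) + 7 + (-6) = -4
σ = (2, 0, 1): 13 + 8 + 1 = 22
σ = (2, 1, 0): 13 + 15 + (-6) = 22
Optimal value attained by: σ = (1, 2, 0).
Answer: det⊕(C) = -4; verdict: NONSINGULAR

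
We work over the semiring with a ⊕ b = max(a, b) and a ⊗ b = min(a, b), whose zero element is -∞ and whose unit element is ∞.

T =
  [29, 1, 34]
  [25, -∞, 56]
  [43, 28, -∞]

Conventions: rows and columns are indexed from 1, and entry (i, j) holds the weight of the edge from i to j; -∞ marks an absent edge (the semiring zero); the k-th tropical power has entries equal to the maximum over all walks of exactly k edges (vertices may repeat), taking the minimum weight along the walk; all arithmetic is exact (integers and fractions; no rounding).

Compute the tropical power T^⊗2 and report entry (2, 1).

T^⊗2:
  [34, 28, 29]
  [43, 28, 25]
  [29, 1, 34]
Key observation: the optimum is the walk 2->3->1, with weight 56 min 43 = 43.
Optimal value attained by: walk 2->3->1.
Answer: (T^⊗2)[2][1] = 43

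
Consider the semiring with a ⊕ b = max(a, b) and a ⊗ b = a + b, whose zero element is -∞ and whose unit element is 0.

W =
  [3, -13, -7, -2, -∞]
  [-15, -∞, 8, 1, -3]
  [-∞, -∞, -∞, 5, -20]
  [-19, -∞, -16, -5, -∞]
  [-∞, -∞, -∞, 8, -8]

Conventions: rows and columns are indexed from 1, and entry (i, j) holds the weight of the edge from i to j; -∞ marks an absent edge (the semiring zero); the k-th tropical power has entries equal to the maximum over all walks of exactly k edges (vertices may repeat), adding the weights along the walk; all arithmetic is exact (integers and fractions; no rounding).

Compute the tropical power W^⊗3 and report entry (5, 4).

W^⊗2:
  [6, -10, -4, 1, -16]
  [-12, -28, -15, 13, -11]
  [-14, -∞, -11, 0, -28]
  [-16, -32, -21, -10, -36]
  [-11, -∞, -8, 3, -16]
W^⊗3:
  [9, -7, -1, 4, -13]
  [-6, -25, -3, 8, -19]
  [-11, -27, -16, -5, -31]
  [-13, -29, -23, -15, -35]
  [-8, -24, -13, -2, -24]
Key observation: the optimum is the walk 5->4->4->4, with weight 8 + (-5) + (-5) = -2.
Optimal value attained by: walk 5->4->4->4.
Answer: (W^⊗3)[5][4] = -2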